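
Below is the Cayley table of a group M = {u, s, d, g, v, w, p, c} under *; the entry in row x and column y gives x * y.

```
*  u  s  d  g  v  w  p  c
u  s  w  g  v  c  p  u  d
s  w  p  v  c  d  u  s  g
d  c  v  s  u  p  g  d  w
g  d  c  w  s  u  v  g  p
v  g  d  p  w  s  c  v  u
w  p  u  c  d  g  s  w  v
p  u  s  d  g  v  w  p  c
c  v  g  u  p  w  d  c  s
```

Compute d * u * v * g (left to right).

d

d * u = c
c * v = w
w * g = d
(Structurally, M here is isomorphic to the quaternion group Q_8.)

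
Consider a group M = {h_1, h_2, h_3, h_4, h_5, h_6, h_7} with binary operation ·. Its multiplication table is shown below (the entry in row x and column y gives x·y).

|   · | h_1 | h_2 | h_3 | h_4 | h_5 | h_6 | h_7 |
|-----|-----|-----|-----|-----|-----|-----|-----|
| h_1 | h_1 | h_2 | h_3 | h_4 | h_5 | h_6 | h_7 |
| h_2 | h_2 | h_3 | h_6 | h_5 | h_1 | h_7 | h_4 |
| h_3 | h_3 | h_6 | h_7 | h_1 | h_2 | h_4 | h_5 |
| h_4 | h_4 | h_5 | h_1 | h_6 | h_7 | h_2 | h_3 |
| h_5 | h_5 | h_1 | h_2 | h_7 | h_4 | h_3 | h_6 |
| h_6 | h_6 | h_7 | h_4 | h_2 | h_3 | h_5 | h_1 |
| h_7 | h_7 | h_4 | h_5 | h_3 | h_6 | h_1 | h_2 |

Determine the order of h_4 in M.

7

The identity element is h_1 (its row matches the header).
h_4^1 = h_4
h_4^2 = h_4·h_4 = h_6
h_4^3 = h_6·h_4 = h_2
h_4^4 = h_2·h_4 = h_5
h_4^5 = h_5·h_4 = h_7
h_4^6 = h_7·h_4 = h_3
h_4^7 = h_3·h_4 = h_1
The first power of h_4 equal to the identity is h_4^7, so ord(h_4) = 7.
(Structurally, M here is isomorphic to the cyclic group Z_7.)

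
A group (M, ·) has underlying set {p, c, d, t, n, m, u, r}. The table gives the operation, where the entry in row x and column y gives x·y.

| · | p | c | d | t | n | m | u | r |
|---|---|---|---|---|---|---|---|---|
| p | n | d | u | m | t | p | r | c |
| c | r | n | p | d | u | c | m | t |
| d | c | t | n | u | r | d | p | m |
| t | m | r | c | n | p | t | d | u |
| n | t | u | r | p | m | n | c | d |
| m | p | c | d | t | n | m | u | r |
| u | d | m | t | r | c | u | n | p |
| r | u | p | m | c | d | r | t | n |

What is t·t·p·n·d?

t·t = n
n·p = t
t·n = p
p·d = u
(Structurally, M here is isomorphic to the quaternion group Q_8.)

u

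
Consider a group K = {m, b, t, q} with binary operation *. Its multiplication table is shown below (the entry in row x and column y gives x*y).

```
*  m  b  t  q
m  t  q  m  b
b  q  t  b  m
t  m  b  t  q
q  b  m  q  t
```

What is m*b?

q

Read row m, column b: m*b = q.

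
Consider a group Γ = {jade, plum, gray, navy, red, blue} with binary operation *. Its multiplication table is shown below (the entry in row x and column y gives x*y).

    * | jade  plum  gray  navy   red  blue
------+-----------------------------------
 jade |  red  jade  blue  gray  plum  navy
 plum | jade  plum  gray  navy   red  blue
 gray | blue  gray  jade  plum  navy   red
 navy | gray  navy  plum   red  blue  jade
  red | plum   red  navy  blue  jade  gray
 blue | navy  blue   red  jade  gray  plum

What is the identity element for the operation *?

plum

The identity e satisfies e*x = x for all x, so its row in the table reproduces the column headers.
Row plum reads: jade, plum, gray, navy, red, blue — exactly the header order. So plum is the identity.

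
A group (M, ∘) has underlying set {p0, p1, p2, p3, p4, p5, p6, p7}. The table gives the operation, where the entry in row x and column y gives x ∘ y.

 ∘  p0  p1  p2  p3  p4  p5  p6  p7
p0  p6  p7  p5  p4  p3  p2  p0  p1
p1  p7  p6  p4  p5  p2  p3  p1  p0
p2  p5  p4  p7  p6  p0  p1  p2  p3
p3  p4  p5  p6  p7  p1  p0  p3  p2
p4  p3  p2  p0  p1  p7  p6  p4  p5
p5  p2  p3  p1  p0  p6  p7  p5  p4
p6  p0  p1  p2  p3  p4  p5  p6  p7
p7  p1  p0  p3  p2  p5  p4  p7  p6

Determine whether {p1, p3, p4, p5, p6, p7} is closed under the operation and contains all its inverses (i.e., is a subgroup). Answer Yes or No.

p5 ∘ p3 = p0, which is not in {p1, p3, p4, p5, p6, p7}.
The subset is not closed under ∘, so it is not a subgroup.

No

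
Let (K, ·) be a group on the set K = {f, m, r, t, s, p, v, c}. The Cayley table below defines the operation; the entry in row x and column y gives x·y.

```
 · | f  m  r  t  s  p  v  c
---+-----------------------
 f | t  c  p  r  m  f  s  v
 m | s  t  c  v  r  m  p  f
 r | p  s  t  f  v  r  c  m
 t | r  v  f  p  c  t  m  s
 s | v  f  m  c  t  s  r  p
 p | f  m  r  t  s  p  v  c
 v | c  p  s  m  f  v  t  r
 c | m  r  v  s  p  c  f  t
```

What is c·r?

Read row c, column r: c·r = v.
(Structurally, K here is isomorphic to the quaternion group Q_8.)

v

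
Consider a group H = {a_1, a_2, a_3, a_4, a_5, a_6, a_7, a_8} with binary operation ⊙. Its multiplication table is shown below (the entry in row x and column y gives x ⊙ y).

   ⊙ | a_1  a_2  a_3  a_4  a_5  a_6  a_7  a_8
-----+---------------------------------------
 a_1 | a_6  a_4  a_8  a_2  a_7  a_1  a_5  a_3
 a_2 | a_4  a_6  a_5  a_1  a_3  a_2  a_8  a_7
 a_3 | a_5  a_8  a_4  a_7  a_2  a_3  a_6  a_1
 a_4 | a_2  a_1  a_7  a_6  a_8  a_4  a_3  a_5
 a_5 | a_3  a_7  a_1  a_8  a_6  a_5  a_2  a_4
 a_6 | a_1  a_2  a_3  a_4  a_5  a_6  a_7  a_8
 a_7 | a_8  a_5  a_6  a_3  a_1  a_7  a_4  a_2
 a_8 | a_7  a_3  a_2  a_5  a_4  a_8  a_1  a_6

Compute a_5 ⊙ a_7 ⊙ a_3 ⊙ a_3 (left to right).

a_1

a_5 ⊙ a_7 = a_2
a_2 ⊙ a_3 = a_5
a_5 ⊙ a_3 = a_1
(Structurally, H here is isomorphic to the dihedral group D_4.)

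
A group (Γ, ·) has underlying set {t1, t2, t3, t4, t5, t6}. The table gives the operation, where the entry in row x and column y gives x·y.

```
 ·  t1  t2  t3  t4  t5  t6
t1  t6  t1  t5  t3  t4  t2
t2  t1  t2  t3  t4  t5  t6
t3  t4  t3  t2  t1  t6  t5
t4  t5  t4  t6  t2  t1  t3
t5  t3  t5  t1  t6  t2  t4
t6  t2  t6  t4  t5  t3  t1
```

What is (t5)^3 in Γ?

t5^1 = t5
t5^2 = t5·t5 = t2
t5^3 = t2·t5 = t5

t5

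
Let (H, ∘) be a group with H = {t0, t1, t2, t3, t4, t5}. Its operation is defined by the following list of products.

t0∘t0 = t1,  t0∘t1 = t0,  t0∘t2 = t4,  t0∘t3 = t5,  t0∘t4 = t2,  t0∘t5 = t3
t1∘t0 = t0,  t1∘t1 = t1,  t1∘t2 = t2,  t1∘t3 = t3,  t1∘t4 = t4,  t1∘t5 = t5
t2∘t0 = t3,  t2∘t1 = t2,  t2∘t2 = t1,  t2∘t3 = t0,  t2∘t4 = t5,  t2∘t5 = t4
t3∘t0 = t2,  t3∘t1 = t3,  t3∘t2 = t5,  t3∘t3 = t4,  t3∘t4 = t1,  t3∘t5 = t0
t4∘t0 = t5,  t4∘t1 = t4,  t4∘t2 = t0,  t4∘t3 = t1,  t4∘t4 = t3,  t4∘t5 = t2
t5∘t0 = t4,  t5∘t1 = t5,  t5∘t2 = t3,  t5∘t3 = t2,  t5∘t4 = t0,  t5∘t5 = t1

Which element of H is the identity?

t1

The identity e satisfies e ∘ x = x for all x, so its row in the table reproduces the column headers.
Row t1 reads: t0, t1, t2, t3, t4, t5 — exactly the header order. So t1 is the identity.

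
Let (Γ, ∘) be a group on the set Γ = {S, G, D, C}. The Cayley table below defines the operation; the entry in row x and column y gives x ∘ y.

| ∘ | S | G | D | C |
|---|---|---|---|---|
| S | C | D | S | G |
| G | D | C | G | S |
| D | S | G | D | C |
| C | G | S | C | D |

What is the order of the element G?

4

The identity element is D (its row matches the header).
G^1 = G
G^2 = G ∘ G = C
G^3 = C ∘ G = S
G^4 = S ∘ G = D
The first power of G equal to the identity is G^4, so ord(G) = 4.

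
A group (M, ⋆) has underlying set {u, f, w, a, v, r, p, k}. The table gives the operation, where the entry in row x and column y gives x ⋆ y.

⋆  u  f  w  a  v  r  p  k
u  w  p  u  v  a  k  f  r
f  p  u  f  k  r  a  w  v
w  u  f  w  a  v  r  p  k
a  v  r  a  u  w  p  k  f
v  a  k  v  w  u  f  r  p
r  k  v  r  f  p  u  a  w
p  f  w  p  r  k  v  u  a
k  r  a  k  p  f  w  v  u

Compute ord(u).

2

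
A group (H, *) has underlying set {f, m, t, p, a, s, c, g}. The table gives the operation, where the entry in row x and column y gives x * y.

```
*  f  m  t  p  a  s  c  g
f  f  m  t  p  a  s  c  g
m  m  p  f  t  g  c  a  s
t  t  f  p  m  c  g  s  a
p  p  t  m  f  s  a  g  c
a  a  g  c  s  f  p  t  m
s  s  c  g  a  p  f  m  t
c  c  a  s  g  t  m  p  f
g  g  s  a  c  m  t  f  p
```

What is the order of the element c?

4

The identity element is f (its row matches the header).
c^1 = c
c^2 = c * c = p
c^3 = p * c = g
c^4 = g * c = f
The first power of c equal to the identity is c^4, so ord(c) = 4.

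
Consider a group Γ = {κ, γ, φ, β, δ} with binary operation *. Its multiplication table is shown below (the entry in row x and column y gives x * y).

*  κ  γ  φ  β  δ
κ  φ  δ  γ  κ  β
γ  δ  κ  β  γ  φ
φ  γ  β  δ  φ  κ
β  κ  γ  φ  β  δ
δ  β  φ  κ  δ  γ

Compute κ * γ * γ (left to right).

κ * γ = δ
δ * γ = φ

φ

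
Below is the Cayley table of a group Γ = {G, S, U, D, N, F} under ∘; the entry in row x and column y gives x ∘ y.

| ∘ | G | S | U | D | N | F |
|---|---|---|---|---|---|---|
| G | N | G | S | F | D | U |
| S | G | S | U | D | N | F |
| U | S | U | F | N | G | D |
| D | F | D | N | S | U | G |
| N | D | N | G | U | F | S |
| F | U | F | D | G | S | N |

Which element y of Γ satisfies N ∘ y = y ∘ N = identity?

First locate the identity: row S matches the header, so S is the identity.
Scan row N for S: N ∘ F = S. Hence N^(-1) = F.

F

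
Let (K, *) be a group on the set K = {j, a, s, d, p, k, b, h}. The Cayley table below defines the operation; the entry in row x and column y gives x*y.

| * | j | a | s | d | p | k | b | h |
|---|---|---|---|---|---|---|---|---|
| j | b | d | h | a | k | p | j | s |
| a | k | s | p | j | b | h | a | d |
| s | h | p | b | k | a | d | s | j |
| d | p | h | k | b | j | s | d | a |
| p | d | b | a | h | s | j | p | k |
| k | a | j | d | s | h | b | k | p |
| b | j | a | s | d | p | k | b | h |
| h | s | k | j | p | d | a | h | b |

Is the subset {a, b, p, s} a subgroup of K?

Yes

{a, b, p, s} contains the identity b.
Checking products: every product of two elements of {a, b, p, s} (read from the table) lies in {a, b, p, s}, so the set is closed.
In a finite group, a nonempty closed subset is a subgroup. So {a, b, p, s} ≤ K.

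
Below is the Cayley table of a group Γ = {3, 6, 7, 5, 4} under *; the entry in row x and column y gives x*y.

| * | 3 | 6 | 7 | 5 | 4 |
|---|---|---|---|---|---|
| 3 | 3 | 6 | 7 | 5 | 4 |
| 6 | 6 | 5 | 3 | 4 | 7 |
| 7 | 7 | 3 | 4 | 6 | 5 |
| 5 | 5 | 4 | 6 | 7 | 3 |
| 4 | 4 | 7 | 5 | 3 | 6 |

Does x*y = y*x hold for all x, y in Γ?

Yes

Check whether the table is symmetric across its main diagonal.
Every entry (row x, col y) equals the entry (row y, col x), so Γ is abelian.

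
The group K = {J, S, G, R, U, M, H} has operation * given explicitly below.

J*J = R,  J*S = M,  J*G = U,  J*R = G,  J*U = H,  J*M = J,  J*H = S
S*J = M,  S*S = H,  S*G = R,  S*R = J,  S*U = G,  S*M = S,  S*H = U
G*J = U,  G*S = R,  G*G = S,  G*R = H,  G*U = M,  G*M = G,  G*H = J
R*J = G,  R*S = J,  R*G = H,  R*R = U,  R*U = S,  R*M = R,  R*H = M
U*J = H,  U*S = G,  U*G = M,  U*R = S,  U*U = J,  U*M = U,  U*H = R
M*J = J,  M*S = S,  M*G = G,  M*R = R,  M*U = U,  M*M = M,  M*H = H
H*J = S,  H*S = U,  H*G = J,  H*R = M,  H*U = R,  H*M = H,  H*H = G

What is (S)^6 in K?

J

S^1 = S
S^2 = S * S = H
S^3 = H * S = U
S^4 = U * S = G
S^5 = G * S = R
S^6 = R * S = J
(Structurally, K here is isomorphic to the cyclic group Z_7.)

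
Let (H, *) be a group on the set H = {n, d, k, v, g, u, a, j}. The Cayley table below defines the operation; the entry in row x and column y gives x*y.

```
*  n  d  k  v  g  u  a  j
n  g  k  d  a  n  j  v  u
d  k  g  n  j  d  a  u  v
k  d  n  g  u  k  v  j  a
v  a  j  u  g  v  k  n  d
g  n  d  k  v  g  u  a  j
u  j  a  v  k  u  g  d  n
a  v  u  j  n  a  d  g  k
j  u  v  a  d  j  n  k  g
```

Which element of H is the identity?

g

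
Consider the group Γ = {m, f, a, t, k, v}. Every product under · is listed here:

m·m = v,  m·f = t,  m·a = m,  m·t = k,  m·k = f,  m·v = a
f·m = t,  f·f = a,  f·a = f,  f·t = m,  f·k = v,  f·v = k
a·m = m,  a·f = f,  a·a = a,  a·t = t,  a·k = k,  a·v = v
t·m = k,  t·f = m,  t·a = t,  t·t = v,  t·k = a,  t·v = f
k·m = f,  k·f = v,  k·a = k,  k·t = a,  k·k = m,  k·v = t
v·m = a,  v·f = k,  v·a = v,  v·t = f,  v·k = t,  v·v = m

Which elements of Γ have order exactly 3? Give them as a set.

Identity is a. Compute the order of each non-identity element by repeated multiplication:
  m: m → v → a  (order 3)
  f: f → a  (order 2)
  t: t → v → f → m → k → a  (order 6)
  k: k → m → f → v → t → a  (order 6)
  v: v → m → a  (order 3)
Elements of order 3: {m, v}.

{m, v}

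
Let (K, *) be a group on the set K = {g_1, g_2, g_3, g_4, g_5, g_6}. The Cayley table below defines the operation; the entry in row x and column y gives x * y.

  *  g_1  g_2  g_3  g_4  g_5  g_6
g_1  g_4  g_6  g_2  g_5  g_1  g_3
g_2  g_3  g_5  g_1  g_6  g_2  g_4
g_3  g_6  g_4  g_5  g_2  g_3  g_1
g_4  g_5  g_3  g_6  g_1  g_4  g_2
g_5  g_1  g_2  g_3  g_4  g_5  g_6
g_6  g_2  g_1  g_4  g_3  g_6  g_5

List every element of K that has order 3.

{g_1, g_4}

Identity is g_5. Compute the order of each non-identity element by repeated multiplication:
  g_1: g_1 → g_4 → g_5  (order 3)
  g_2: g_2 → g_5  (order 2)
  g_3: g_3 → g_5  (order 2)
  g_4: g_4 → g_1 → g_5  (order 3)
  g_6: g_6 → g_5  (order 2)
Elements of order 3: {g_1, g_4}.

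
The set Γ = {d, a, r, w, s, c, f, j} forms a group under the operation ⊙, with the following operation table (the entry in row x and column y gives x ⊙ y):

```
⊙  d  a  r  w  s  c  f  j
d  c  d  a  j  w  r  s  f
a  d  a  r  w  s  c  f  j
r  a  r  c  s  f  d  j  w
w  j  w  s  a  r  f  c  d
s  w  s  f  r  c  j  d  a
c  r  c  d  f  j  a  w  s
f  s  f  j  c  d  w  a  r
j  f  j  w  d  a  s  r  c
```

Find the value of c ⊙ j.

s

Read row c, column j: c ⊙ j = s.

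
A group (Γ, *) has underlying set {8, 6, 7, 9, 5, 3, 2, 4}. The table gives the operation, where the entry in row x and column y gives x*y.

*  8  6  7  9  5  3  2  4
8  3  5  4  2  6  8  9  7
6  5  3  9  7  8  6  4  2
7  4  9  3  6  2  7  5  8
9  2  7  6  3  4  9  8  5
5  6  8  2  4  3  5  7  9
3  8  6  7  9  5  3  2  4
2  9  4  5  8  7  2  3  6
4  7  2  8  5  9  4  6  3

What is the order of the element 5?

The identity element is 3 (its row matches the header).
5^1 = 5
5^2 = 5*5 = 3
The first power of 5 equal to the identity is 5^2, so ord(5) = 2.
(Structurally, Γ here is isomorphic to the elementary abelian group (Z_2)^3.)

2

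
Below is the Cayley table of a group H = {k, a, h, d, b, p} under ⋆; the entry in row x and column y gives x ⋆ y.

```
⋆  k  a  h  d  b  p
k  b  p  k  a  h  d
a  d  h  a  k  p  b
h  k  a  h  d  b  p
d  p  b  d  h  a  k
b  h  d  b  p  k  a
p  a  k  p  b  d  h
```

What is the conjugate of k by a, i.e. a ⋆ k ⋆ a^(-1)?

b

The identity is h. In row a, the entry h sits in column a, so a^(-1) = a.
a ⋆ k = d
d ⋆ a = b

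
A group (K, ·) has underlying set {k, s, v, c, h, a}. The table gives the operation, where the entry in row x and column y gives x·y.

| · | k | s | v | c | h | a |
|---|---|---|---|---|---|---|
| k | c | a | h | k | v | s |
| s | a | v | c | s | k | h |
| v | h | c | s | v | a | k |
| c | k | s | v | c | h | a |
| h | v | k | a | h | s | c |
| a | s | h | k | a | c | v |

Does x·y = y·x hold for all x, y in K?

Yes

Check whether the table is symmetric across its main diagonal.
Every entry (row x, col y) equals the entry (row y, col x), so K is abelian.
(In fact K ≅ the cyclic group Z_6.)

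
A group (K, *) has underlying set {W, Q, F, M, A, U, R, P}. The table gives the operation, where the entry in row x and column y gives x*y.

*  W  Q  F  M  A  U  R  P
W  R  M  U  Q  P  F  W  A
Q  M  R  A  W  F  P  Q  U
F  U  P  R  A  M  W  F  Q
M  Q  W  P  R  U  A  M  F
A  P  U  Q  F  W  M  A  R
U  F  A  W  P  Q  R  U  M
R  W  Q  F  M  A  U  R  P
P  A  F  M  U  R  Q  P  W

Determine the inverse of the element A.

P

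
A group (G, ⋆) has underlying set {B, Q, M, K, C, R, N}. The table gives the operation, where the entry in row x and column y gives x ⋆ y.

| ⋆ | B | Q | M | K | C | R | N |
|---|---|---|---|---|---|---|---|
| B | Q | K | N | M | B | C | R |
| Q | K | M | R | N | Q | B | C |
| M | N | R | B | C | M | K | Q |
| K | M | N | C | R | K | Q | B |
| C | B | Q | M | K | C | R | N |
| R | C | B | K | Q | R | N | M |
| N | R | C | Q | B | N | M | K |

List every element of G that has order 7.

Identity is C. Compute the order of each non-identity element by repeated multiplication:
  B: B → Q → K → M → N → R → C  (order 7)
  Q: Q → M → R → B → K → N → C  (order 7)
  M: M → B → N → Q → R → K → C  (order 7)
  K: K → R → Q → N → B → M → C  (order 7)
  R: R → N → M → K → Q → B → C  (order 7)
  N: N → K → B → R → M → Q → C  (order 7)
Elements of order 7: {B, K, M, N, Q, R}.
(Structurally, G here is isomorphic to the cyclic group Z_7.)

{B, K, M, N, Q, R}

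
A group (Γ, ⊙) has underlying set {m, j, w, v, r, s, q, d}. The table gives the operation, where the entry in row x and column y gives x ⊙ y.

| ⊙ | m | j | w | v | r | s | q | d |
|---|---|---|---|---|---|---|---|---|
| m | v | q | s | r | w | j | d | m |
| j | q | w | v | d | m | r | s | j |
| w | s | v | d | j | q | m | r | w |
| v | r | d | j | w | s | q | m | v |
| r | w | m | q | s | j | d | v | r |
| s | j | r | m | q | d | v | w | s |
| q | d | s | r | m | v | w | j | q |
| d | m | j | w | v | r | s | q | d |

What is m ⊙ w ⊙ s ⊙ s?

q

m ⊙ w = s
s ⊙ s = v
v ⊙ s = q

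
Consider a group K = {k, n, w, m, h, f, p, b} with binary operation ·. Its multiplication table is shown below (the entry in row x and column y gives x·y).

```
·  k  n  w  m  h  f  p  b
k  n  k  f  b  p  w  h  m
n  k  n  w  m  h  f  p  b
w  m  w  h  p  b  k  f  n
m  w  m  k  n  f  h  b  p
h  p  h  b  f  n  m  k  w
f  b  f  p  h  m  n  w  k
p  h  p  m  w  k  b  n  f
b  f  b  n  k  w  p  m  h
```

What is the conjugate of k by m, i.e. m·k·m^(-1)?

p

The identity is n. In row m, the entry n sits in column m, so m^(-1) = m.
m·k = w
w·m = p
(Structurally, K here is isomorphic to the dihedral group D_4.)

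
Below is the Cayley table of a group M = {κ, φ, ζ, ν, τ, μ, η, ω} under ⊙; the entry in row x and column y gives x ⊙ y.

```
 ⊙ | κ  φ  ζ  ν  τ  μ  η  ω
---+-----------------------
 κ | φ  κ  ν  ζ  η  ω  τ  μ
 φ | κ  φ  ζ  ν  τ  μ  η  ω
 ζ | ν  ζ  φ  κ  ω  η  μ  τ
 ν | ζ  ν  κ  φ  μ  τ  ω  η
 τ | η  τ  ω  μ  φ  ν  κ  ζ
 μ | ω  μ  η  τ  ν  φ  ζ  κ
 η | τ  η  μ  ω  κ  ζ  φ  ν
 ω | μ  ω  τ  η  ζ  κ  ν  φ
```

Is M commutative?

Yes

Check whether the table is symmetric across its main diagonal.
Every entry (row x, col y) equals the entry (row y, col x), so M is abelian.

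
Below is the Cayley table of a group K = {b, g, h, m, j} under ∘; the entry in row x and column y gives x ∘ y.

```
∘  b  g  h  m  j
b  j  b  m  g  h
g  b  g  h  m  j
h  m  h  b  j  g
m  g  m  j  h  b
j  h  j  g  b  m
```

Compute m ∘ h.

Read row m, column h: m ∘ h = j.

j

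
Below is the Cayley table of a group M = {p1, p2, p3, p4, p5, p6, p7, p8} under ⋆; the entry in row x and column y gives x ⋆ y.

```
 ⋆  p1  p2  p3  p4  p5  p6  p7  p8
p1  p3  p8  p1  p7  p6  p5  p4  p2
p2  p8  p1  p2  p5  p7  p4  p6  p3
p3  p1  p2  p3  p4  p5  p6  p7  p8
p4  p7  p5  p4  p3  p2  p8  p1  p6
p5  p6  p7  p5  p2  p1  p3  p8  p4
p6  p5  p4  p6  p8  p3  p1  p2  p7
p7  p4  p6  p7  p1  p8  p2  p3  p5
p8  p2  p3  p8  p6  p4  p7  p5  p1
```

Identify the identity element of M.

The identity e satisfies e ⋆ x = x for all x, so its row in the table reproduces the column headers.
Row p3 reads: p1, p2, p3, p4, p5, p6, p7, p8 — exactly the header order. So p3 is the identity.

p3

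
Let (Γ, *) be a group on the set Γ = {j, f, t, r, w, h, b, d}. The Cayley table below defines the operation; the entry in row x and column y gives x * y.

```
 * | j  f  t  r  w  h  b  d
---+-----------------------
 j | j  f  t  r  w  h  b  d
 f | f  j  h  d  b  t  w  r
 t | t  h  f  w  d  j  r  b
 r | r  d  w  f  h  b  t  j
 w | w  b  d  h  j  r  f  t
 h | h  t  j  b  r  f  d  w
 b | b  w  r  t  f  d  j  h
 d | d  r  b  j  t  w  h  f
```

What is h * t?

Read row h, column t: h * t = j.

j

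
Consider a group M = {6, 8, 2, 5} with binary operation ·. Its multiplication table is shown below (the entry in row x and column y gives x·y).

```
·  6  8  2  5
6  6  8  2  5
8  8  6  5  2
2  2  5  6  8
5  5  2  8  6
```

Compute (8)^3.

8^1 = 8
8^2 = 8·8 = 6
8^3 = 6·8 = 8

8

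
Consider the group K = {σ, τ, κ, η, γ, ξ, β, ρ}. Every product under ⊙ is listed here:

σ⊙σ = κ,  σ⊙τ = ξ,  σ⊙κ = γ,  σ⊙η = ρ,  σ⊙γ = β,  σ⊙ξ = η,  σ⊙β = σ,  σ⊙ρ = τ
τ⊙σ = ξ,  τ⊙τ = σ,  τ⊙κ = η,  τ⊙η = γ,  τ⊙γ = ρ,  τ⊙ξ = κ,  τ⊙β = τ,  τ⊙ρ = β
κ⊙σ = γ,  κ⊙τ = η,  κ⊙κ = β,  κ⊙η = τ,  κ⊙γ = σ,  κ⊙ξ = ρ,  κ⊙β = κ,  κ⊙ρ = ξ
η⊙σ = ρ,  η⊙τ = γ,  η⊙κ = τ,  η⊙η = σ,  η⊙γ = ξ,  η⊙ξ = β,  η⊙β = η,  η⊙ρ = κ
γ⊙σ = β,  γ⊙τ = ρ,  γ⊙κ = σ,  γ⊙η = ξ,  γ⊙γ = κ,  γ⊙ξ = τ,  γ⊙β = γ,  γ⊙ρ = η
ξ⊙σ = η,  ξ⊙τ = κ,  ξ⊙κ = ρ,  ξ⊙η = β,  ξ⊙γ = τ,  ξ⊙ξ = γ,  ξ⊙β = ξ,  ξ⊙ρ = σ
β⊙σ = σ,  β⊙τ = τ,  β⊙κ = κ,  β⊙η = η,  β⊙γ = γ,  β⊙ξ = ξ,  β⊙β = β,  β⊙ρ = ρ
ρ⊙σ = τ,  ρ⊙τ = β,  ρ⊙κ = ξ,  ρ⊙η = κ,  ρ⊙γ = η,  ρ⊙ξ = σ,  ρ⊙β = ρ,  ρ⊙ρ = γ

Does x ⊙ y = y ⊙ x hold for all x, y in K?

Yes

Check whether the table is symmetric across its main diagonal.
Every entry (row x, col y) equals the entry (row y, col x), so K is abelian.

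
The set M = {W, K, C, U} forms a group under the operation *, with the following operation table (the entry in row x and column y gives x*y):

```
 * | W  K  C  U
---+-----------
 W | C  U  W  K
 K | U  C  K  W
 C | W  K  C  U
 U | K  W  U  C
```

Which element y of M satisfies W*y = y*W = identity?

First locate the identity: row C matches the header, so C is the identity.
Scan row W for C: W*W = C. Hence W^(-1) = W.

W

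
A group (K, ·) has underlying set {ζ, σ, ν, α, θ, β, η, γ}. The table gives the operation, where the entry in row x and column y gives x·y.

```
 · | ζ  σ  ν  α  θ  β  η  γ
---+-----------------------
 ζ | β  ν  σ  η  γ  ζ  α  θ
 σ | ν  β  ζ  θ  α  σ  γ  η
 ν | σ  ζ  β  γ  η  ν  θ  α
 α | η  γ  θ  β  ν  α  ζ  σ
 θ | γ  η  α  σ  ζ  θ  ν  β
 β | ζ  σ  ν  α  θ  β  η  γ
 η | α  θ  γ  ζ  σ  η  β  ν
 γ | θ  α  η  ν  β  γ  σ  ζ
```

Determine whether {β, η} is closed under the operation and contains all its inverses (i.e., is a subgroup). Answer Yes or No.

{β, η} contains the identity β.
Checking products: every product of two elements of {β, η} (read from the table) lies in {β, η}, so the set is closed.
In a finite group, a nonempty closed subset is a subgroup. So {β, η} ≤ K.

Yes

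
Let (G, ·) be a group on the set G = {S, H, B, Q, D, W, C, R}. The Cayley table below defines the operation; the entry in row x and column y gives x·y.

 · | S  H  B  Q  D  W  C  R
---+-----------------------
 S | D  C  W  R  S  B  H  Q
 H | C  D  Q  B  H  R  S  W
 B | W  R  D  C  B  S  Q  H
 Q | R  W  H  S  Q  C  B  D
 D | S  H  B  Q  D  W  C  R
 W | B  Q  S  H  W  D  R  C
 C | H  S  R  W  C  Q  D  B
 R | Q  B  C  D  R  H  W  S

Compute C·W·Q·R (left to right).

C·W = Q
Q·Q = S
S·R = Q
(Structurally, G here is isomorphic to the dihedral group D_4.)

Q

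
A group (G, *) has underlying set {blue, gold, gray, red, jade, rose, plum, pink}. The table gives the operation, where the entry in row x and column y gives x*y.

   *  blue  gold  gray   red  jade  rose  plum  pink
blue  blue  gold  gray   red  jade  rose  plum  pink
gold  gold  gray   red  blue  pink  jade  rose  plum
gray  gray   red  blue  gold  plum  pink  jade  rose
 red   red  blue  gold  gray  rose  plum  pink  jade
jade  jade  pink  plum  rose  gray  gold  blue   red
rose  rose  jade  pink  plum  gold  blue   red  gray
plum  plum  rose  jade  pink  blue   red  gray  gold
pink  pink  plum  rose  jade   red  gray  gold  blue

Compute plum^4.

blue

plum^1 = plum
plum^2 = plum*plum = gray
plum^3 = gray*plum = jade
plum^4 = jade*plum = blue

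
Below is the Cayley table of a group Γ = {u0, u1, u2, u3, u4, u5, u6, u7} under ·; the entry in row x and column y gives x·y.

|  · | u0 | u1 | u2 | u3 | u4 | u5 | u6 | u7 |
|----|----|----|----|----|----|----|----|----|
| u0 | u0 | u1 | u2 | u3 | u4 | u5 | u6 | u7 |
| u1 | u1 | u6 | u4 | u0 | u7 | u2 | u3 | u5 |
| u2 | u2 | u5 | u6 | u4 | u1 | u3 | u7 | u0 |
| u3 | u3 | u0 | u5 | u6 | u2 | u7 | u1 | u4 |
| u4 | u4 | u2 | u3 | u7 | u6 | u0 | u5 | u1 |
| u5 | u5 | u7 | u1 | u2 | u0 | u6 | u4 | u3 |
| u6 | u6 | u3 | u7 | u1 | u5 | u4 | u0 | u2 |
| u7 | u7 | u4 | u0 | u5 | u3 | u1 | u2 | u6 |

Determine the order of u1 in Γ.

4

The identity element is u0 (its row matches the header).
u1^1 = u1
u1^2 = u1·u1 = u6
u1^3 = u6·u1 = u3
u1^4 = u3·u1 = u0
The first power of u1 equal to the identity is u1^4, so ord(u1) = 4.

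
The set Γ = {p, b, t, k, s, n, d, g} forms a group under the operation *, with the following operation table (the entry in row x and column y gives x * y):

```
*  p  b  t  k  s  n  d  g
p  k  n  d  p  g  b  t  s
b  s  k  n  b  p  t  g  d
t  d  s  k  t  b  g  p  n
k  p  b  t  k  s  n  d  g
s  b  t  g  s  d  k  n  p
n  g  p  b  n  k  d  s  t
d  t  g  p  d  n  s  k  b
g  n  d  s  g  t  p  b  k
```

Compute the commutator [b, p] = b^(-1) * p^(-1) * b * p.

d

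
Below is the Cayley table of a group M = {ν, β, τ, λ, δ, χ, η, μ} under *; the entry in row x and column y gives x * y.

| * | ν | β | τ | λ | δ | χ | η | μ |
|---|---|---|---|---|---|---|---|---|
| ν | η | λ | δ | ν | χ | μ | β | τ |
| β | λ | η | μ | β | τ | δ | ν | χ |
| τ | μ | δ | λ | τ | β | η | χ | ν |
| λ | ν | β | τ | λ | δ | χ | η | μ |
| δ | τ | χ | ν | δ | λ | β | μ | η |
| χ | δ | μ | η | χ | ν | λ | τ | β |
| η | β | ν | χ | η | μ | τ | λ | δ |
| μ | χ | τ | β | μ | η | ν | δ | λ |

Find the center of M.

{η, λ}

An element z is central iff its row equals its column in the table.
For χ: χ * β = μ ≠ δ = β * χ, so χ ∉ Z.
Checking each element this way leaves Z(M) = {η, λ}.
(Structurally, M here is isomorphic to the dihedral group D_4.)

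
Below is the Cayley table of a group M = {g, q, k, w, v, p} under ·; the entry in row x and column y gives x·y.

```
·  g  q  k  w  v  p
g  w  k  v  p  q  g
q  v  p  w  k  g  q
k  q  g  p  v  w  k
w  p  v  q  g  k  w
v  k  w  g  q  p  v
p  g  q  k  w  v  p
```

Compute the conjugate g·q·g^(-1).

The identity is p. In row g, the entry p sits in column w, so g^(-1) = w.
g·q = k
k·w = v

v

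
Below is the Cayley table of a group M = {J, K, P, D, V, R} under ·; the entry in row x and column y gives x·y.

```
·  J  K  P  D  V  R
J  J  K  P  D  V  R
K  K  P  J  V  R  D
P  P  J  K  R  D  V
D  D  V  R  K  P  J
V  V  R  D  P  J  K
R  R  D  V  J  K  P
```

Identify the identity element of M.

The identity e satisfies e·x = x for all x, so its row in the table reproduces the column headers.
Row J reads: J, K, P, D, V, R — exactly the header order. So J is the identity.

J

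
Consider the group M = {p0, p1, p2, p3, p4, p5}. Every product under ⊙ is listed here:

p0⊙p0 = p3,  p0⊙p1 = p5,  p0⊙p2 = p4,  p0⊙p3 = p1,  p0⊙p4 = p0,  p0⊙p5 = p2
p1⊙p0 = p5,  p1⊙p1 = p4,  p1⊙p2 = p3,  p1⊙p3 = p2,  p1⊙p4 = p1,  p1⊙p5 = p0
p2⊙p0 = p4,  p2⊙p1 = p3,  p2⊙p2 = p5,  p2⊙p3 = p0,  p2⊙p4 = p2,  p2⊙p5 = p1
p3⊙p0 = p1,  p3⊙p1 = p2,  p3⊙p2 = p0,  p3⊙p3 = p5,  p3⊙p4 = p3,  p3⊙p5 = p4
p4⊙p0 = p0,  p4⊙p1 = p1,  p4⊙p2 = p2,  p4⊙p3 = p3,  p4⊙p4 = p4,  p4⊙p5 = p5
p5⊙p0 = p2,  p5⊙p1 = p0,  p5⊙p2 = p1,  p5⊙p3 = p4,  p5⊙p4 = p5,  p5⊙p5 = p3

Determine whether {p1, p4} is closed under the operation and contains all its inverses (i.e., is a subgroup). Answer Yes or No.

Yes

{p1, p4} contains the identity p4.
Checking products: every product of two elements of {p1, p4} (read from the table) lies in {p1, p4}, so the set is closed.
In a finite group, a nonempty closed subset is a subgroup. So {p1, p4} ≤ M.
(Structurally, M here is isomorphic to the cyclic group Z_6.)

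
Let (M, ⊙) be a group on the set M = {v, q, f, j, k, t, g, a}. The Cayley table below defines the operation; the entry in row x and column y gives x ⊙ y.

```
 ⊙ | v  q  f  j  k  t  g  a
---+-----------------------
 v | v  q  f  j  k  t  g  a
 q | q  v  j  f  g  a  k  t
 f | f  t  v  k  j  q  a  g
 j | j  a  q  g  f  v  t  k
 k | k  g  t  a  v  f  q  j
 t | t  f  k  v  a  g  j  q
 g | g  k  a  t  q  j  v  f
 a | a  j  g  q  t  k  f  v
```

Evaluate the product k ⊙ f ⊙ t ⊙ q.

k

k ⊙ f = t
t ⊙ t = g
g ⊙ q = k
(Structurally, M here is isomorphic to the dihedral group D_4.)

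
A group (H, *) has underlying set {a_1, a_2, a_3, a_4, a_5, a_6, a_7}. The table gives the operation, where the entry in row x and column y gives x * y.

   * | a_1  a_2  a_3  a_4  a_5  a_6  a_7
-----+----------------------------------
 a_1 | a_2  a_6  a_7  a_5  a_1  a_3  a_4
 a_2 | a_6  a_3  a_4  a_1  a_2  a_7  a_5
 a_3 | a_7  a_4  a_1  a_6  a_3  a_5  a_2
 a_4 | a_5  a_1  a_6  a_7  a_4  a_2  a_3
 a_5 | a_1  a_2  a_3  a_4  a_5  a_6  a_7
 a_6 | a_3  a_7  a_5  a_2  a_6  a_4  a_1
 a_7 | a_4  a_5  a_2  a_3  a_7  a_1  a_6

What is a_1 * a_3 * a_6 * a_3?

a_7

a_1 * a_3 = a_7
a_7 * a_6 = a_1
a_1 * a_3 = a_7
(Structurally, H here is isomorphic to the cyclic group Z_7.)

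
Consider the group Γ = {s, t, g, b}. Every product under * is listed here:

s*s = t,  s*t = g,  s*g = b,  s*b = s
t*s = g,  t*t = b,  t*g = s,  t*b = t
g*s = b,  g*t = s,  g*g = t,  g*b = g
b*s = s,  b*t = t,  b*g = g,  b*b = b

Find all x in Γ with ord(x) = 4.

{g, s}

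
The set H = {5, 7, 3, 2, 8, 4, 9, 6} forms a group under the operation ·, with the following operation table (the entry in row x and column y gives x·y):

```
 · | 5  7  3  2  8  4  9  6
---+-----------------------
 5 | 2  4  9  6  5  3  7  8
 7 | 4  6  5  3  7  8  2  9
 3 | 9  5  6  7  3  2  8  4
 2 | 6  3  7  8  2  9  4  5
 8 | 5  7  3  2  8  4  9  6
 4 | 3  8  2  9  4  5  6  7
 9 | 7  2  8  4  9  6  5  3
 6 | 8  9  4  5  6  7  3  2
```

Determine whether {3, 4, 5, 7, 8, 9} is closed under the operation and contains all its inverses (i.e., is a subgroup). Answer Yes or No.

3·3 = 6, which is not in {3, 4, 5, 7, 8, 9}.
The subset is not closed under ·, so it is not a subgroup.

No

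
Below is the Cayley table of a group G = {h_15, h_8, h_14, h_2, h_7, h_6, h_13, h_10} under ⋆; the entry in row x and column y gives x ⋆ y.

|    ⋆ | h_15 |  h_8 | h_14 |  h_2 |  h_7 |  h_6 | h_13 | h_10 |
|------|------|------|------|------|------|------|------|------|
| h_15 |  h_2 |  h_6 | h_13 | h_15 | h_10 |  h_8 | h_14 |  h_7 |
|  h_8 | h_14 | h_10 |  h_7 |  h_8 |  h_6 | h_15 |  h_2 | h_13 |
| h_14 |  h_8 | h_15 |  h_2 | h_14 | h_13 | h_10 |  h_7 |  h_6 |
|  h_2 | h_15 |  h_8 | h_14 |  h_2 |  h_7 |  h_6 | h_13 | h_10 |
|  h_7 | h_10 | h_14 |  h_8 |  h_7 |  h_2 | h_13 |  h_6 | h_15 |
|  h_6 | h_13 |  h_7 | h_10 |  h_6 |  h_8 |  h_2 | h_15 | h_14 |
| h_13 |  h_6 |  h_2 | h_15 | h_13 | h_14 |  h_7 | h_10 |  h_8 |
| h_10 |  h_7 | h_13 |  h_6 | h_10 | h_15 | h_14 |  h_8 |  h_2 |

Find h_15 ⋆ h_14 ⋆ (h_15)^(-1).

The identity is h_2. In row h_15, the entry h_2 sits in column h_15, so h_15^(-1) = h_15.
h_15 ⋆ h_14 = h_13
h_13 ⋆ h_15 = h_6

h_6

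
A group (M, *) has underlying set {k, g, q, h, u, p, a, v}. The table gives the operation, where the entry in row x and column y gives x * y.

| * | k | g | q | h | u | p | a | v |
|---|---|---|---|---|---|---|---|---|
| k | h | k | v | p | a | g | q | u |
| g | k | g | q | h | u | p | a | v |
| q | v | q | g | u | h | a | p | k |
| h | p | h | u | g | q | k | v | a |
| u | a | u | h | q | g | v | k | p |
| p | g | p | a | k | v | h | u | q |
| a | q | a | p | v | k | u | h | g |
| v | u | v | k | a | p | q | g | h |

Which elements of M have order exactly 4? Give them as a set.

Identity is g. Compute the order of each non-identity element by repeated multiplication:
  k: k → h → p → g  (order 4)
  q: q → g  (order 2)
  h: h → g  (order 2)
  u: u → g  (order 2)
  p: p → h → k → g  (order 4)
  a: a → h → v → g  (order 4)
  v: v → h → a → g  (order 4)
Elements of order 4: {a, k, p, v}.

{a, k, p, v}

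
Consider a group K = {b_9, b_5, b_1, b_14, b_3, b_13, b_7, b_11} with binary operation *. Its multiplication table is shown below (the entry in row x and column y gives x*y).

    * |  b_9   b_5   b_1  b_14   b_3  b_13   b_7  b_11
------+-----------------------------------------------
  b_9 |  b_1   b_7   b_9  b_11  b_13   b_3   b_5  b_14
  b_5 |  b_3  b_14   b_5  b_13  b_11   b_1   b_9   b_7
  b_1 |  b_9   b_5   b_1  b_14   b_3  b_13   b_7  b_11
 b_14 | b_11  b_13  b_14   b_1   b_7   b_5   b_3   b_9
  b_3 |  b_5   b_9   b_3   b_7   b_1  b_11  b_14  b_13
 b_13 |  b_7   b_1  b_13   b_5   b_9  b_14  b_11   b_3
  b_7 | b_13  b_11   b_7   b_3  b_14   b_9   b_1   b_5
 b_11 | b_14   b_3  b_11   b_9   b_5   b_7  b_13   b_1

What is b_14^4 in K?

b_14^1 = b_14
b_14^2 = b_14*b_14 = b_1
b_14^3 = b_1*b_14 = b_14
b_14^4 = b_14*b_14 = b_1
(Structurally, K here is isomorphic to the dihedral group D_4.)

b_1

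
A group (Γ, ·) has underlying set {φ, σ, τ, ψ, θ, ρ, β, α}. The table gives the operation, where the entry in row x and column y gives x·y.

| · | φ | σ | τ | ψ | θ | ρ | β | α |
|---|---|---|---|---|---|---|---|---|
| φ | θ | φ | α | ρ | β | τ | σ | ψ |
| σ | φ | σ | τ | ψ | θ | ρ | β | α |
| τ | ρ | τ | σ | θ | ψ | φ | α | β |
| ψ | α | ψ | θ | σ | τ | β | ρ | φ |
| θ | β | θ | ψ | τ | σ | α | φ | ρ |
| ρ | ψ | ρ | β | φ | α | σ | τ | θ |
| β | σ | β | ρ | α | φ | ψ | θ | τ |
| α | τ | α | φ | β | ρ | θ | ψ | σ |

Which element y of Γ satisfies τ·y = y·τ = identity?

First locate the identity: row σ matches the header, so σ is the identity.
Scan row τ for σ: τ·τ = σ. Hence τ^(-1) = τ.

τ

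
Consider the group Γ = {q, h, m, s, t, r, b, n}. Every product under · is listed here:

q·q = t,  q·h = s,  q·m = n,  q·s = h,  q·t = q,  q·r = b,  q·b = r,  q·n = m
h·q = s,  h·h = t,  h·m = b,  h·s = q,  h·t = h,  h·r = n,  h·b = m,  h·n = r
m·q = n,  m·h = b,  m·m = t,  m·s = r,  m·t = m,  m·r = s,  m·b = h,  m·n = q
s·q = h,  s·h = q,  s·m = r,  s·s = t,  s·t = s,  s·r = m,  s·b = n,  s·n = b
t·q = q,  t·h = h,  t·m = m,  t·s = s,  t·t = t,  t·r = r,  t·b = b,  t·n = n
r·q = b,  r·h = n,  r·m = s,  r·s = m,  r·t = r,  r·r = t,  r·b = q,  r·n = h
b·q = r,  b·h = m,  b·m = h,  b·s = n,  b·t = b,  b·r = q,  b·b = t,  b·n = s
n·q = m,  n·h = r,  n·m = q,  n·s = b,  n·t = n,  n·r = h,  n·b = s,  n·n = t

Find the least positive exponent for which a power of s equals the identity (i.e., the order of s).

The identity element is t (its row matches the header).
s^1 = s
s^2 = s·s = t
The first power of s equal to the identity is s^2, so ord(s) = 2.

2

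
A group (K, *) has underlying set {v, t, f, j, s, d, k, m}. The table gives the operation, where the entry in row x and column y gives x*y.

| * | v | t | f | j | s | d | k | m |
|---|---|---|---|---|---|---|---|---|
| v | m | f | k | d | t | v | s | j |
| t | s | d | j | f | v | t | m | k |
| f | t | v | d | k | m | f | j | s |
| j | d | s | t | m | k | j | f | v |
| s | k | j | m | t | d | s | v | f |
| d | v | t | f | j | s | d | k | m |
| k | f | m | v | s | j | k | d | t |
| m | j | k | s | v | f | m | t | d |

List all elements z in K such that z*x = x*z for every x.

An element z is central iff its row equals its column in the table.
For k: k*j = s ≠ f = j*k, so k ∉ Z.
Checking each element this way leaves Z(K) = {d, m}.
(Structurally, K here is isomorphic to the dihedral group D_4.)

{d, m}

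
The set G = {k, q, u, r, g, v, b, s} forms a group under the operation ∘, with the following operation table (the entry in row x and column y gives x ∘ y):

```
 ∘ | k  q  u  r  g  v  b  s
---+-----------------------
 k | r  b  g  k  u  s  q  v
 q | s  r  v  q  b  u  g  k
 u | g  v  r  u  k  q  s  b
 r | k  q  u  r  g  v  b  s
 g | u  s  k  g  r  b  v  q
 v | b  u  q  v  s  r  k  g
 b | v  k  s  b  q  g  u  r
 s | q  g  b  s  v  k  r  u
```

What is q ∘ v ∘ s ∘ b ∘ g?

k

q ∘ v = u
u ∘ s = b
b ∘ b = u
u ∘ g = k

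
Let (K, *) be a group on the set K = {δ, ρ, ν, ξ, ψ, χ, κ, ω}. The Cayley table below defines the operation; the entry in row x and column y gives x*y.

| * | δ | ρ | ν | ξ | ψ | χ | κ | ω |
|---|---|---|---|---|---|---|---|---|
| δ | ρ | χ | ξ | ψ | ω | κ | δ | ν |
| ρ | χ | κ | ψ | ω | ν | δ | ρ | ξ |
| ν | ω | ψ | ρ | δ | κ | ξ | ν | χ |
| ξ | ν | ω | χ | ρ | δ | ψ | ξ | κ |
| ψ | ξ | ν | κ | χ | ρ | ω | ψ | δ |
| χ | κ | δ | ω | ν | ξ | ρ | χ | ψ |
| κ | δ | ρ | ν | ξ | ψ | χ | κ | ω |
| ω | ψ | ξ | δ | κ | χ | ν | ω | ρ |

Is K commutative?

No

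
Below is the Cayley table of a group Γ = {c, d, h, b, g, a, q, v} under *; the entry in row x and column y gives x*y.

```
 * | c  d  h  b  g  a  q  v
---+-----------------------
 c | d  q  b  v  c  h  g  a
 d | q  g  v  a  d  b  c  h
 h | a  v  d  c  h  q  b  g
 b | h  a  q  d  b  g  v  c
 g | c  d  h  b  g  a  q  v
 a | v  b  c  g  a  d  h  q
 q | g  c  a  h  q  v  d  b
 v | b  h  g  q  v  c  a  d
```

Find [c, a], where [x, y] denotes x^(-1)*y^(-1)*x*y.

Identity is g; from the table c^(-1) = q and a^(-1) = b.
q*b = h
h*c = a
a*a = d

d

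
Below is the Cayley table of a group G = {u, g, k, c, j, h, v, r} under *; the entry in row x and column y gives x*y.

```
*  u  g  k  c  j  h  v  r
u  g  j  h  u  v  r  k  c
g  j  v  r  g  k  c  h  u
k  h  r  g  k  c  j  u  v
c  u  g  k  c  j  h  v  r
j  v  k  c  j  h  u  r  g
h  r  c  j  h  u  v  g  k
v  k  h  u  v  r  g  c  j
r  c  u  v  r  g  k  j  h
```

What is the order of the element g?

4

The identity element is c (its row matches the header).
g^1 = g
g^2 = g*g = v
g^3 = v*g = h
g^4 = h*g = c
The first power of g equal to the identity is g^4, so ord(g) = 4.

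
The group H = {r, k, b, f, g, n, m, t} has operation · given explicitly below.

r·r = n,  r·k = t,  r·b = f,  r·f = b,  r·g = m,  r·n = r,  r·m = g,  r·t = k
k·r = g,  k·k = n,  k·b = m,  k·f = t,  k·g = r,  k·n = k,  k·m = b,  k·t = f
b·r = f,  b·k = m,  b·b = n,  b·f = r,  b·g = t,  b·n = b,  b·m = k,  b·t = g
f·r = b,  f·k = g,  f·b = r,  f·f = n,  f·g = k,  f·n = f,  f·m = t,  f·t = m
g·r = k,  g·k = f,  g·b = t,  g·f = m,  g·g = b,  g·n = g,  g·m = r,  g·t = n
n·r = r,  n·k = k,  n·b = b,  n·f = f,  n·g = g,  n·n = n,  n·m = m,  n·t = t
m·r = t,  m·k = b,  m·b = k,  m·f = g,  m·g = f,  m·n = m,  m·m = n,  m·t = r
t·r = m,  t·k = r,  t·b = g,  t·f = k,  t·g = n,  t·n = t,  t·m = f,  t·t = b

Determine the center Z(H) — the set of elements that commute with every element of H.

An element z is central iff its row equals its column in the table.
For r: r·t = k ≠ m = t·r, so r ∉ Z.
Checking each element this way leaves Z(H) = {b, n}.

{b, n}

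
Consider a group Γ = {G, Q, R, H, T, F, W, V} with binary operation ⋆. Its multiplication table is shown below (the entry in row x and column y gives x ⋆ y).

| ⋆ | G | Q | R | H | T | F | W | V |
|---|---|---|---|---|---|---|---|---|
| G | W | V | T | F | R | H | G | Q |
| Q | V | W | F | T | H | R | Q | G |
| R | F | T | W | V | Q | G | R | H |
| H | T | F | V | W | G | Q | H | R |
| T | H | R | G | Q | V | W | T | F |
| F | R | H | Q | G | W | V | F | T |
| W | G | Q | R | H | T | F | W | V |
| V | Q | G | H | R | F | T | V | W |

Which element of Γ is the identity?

W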